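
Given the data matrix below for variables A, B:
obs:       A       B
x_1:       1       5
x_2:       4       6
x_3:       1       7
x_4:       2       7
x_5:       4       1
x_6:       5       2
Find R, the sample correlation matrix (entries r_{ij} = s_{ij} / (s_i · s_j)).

Step 1 — column means:
  mean(A) = (1 + 4 + 1 + 2 + 4 + 5) / 6 = 17/6 = 2.8333
  mean(B) = (5 + 6 + 7 + 7 + 1 + 2) / 6 = 28/6 = 4.6667

Step 2 — sample variances and covariances s[i,j] = (1/(n-1)) · Σ_k (x_{k,i} - mean_i) · (x_{k,j} - mean_j), with n-1 = 5:
  s[A,A] = ((-1.8333)·(-1.8333) + (1.1667)·(1.1667) + (-1.8333)·(-1.8333) + (-0.8333)·(-0.8333) + (1.1667)·(1.1667) + (2.1667)·(2.1667)) / 5 = 14.8333/5 = 2.9667
  s[A,B] = ((-1.8333)·(0.3333) + (1.1667)·(1.3333) + (-1.8333)·(2.3333) + (-0.8333)·(2.3333) + (1.1667)·(-3.6667) + (2.1667)·(-2.6667)) / 5 = -15.3333/5 = -3.0667
  s[B,B] = ((0.3333)·(0.3333) + (1.3333)·(1.3333) + (2.3333)·(2.3333) + (2.3333)·(2.3333) + (-3.6667)·(-3.6667) + (-2.6667)·(-2.6667)) / 5 = 33.3333/5 = 6.6667
  Sample standard deviations s_i = √(s[i,i]):
  s(A) = √(2.9667) = 1.7224
  s(B) = √(6.6667) = 2.582

Step 3 — r_{ij} = s_{ij} / (s_i · s_j):
  r[A,A] = 1 (diagonal).
  r[A,B] = -3.0667 / (1.7224 · 2.582) = -3.0667 / 4.4472 = -0.6896
  r[B,B] = 1 (diagonal).

R is symmetric with unit diagonal. Assembling:

R = [[1, -0.6896],
 [-0.6896, 1]]


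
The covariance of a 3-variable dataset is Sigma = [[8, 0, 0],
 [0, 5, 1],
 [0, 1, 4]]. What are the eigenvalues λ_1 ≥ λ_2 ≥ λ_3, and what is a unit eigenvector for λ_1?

Step 1 — characteristic polynomial p(λ) = det(λI - Sigma) = λ³ - tr·λ² + c_1·λ - det, where tr = trace, c_1 = sum of the principal 2×2 minors, det = det(Sigma):
  tr = 8 + 5 + 4 = 17,
  c_1 = (8·5 - (0)²) + (8·4 - (0)²) + (5·4 - (1)²) = 40 + 32 + 19 = 91,
  det = 8·(5·4 - (1)²) - (0)·((0)·4 - (1)·(0)) + (0)·((0)·(1) - 5·(0)) = 8·(19) - (0)·(0) + (0)·(0) = 152.
  So p(λ) = λ³ - 17λ² + 91λ - 152.
Step 2 — look for an integer root (rational root theorem: any rational root is an integer divisor of 152). Testing λ = 8:
  p(8) = 512 - 1088 + 728 - 152 = 0  ✓
  Dividing out (λ - 8): p(λ) = (λ - 8)(λ² - 9λ + 19).
Step 3 — remaining eigenvalues from the quadratic λ² - 9λ + 19 = 0:
  Δ = 9² - 4·19 = 81 - 76 = 5,  λ = (9 ± √5)/2 = (9 ± 2.2361)/2 ≈ 5.618 or 3.382.
  Sorted: λ_1 = 8,  λ_2 = 5.618,  λ_3 = 3.382  (check: sum = 17 = tr ✓).

Step 4 — unit eigenvector for λ_1 = 8: v spans the null space of (Sigma - λ_1 I), whose rows are
  r_1 = (0, 0, 0),  r_2 = (0, -3, 1),  r_3 = (0, 1, -4).
  v is orthogonal to every row, so take v ∝ r_2 × r_3 = ((-3)·(-4) - (1)·(1), (1)·(0) - (0)·(-4), (0)·(1) - (-3)·(0)) = (11, 0, 0).
  Rescale (divide by 11): u = (1, 0, 0).
  ||u|| = √((1)² + (0)² + (0)²) = √(1) = 1,  v_1 = u/||u|| ≈ (1, 0, 0) (||v_1|| = 1).

λ_1 = 8,  λ_2 = 5.618,  λ_3 = 3.382;  v_1 ≈ (1, 0, 0)


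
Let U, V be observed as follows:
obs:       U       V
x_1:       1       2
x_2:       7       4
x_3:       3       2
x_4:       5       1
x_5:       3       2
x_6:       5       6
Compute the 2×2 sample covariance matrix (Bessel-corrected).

Step 1 — column means:
  mean(U) = (1 + 7 + 3 + 5 + 3 + 5) / 6 = 24/6 = 4
  mean(V) = (2 + 4 + 2 + 1 + 2 + 6) / 6 = 17/6 = 2.8333

Step 2 — sample covariance S[i,j] = (1/(n-1)) · Σ_k (x_{k,i} - mean_i) · (x_{k,j} - mean_j), with n-1 = 5.
  S[U,U] = ((-3)·(-3) + (3)·(3) + (-1)·(-1) + (1)·(1) + (-1)·(-1) + (1)·(1)) / 5 = 22/5 = 4.4
  S[U,V] = ((-3)·(-0.8333) + (3)·(1.1667) + (-1)·(-0.8333) + (1)·(-1.8333) + (-1)·(-0.8333) + (1)·(3.1667)) / 5 = 9/5 = 1.8
  S[V,V] = ((-0.8333)·(-0.8333) + (1.1667)·(1.1667) + (-0.8333)·(-0.8333) + (-1.8333)·(-1.8333) + (-0.8333)·(-0.8333) + (3.1667)·(3.1667)) / 5 = 16.8333/5 = 3.3667

S is symmetric (S[j,i] = S[i,j]). Assembling:

S = [[4.4, 1.8],
 [1.8, 3.3667]]


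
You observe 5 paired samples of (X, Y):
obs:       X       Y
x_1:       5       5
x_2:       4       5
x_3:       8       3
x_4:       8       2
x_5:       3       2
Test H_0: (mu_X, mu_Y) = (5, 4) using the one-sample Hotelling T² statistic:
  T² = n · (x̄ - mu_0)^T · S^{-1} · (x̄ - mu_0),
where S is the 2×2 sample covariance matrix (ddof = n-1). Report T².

Step 1 — sample mean vector:
  mean(X) = (5 + 4 + 8 + 8 + 3) / 5 = 28/5 = 5.6
  mean(Y) = (5 + 5 + 3 + 2 + 2) / 5 = 17/5 = 3.4
  x̄ = (5.6, 3.4),  deviation x̄ - mu_0 = (5.6, 3.4) - (5, 4) = (0.6, -0.6).

Step 2 — sample covariance matrix, S[i,j] = (1/(n-1)) · Σ_k (x_{k,i} - mean_i) · (x_{k,j} - mean_j), divisor n-1 = 4:
  S[X,X] = ((-0.6)·(-0.6) + (-1.6)·(-1.6) + (2.4)·(2.4) + (2.4)·(2.4) + (-2.6)·(-2.6)) / 4 = 21.2/4 = 5.3
  S[X,Y] = ((-0.6)·(1.6) + (-1.6)·(1.6) + (2.4)·(-0.4) + (2.4)·(-1.4) + (-2.6)·(-1.4)) / 4 = -4.2/4 = -1.05
  S[Y,Y] = ((1.6)·(1.6) + (1.6)·(1.6) + (-0.4)·(-0.4) + (-1.4)·(-1.4) + (-1.4)·(-1.4)) / 4 = 9.2/4 = 2.3
  S = [[5.3, -1.05],
 [-1.05, 2.3]].

Step 3 — invert S. det(S) = 5.3·2.3 - (-1.05)² = 11.0875.
  S^{-1} = (1/det) · [[d, -b], [-b, a]] = [[0.2074, 0.0947],
 [0.0947, 0.478]].

Step 4 — quadratic form (x̄ - mu_0)^T · S^{-1} · (x̄ - mu_0):
  S^{-1} · (x̄ - mu_0) = (0.0676, -0.23),
  (x̄ - mu_0)^T · [...] = (0.6)·(0.0676) + (-0.6)·(-0.23) = 0.1786.

Step 5 — scale by n: T² = 5 · 0.1786 = 0.8929.

T² ≈ 0.8929


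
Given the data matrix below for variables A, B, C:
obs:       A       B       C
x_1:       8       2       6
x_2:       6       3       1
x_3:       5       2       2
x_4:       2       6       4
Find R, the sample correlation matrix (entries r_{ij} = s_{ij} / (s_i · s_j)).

Step 1 — column means:
  mean(A) = (8 + 6 + 5 + 2) / 4 = 21/4 = 5.25
  mean(B) = (2 + 3 + 2 + 6) / 4 = 13/4 = 3.25
  mean(C) = (6 + 1 + 2 + 4) / 4 = 13/4 = 3.25

Step 2 — sample variances and covariances s[i,j] = (1/(n-1)) · Σ_k (x_{k,i} - mean_i) · (x_{k,j} - mean_j), with n-1 = 3:
  s[A,A] = ((2.75)·(2.75) + (0.75)·(0.75) + (-0.25)·(-0.25) + (-3.25)·(-3.25)) / 3 = 18.75/3 = 6.25
  s[A,B] = ((2.75)·(-1.25) + (0.75)·(-0.25) + (-0.25)·(-1.25) + (-3.25)·(2.75)) / 3 = -12.25/3 = -4.0833
  s[A,C] = ((2.75)·(2.75) + (0.75)·(-2.25) + (-0.25)·(-1.25) + (-3.25)·(0.75)) / 3 = 3.75/3 = 1.25
  s[B,B] = ((-1.25)·(-1.25) + (-0.25)·(-0.25) + (-1.25)·(-1.25) + (2.75)·(2.75)) / 3 = 10.75/3 = 3.5833
  s[B,C] = ((-1.25)·(2.75) + (-0.25)·(-2.25) + (-1.25)·(-1.25) + (2.75)·(0.75)) / 3 = 0.75/3 = 0.25
  s[C,C] = ((2.75)·(2.75) + (-2.25)·(-2.25) + (-1.25)·(-1.25) + (0.75)·(0.75)) / 3 = 14.75/3 = 4.9167
  Sample standard deviations s_i = √(s[i,i]):
  s(A) = √(6.25) = 2.5
  s(B) = √(3.5833) = 1.893
  s(C) = √(4.9167) = 2.2174

Step 3 — r_{ij} = s_{ij} / (s_i · s_j):
  r[A,A] = 1 (diagonal).
  r[A,B] = -4.0833 / (2.5 · 1.893) = -4.0833 / 4.7324 = -0.8628
  r[A,C] = 1.25 / (2.5 · 2.2174) = 1.25 / 5.5434 = 0.2255
  r[B,B] = 1 (diagonal).
  r[B,C] = 0.25 / (1.893 · 2.2174) = 0.25 / 4.1974 = 0.0596
  r[C,C] = 1 (diagonal).

R is symmetric with unit diagonal. Assembling:

R = [[1, -0.8628, 0.2255],
 [-0.8628, 1, 0.0596],
 [0.2255, 0.0596, 1]]


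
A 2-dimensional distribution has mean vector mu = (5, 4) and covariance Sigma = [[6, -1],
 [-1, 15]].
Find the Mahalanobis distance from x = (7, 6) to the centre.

Step 1 — centre the observation: (x - mu) = (2, 2).

Step 2 — invert Sigma. det(Sigma) = 6·15 - (-1)² = 89.
  Sigma^{-1} = (1/det) · [[d, -b], [-b, a]] = [[0.1685, 0.0112],
 [0.0112, 0.0674]].

Step 3 — form the quadratic (x - mu)^T · Sigma^{-1} · (x - mu):
  Sigma^{-1} · (x - mu) = (0.3596, 0.1573).
  (x - mu)^T · [Sigma^{-1} · (x - mu)] = (2)·(0.3596) + (2)·(0.1573) = 1.0337.

Step 4 — take square root: d = √(1.0337) ≈ 1.0167.

d(x, mu) = √(1.0337) ≈ 1.0167


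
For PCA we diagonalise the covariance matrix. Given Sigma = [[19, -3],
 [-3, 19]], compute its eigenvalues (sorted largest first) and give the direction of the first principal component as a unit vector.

Step 1 — characteristic polynomial of 2×2 Sigma:
  det(Sigma - λI) = λ² - trace · λ + det = 0.
  trace = 19 + 19 = 38, det = 19·19 - (-3)² = 352.
Step 2 — discriminant:
  Δ = trace² - 4·det = 1444 - 1408 = 36.
Step 3 — eigenvalues:
  λ = (trace ± √Δ)/2 = (38 ± 6)/2,
  λ_1 = 22,  λ_2 = 16.

Step 4 — unit eigenvector for λ_1: solve (Sigma - λ_1 I)v = 0. First row:
  (19 - 22)·v_x + (-3)·v_y = 0, i.e. (-3)·v_x + (-3)·v_y = 0,
  so v ∝ (b, λ_1 - a) = (-3, 3); multiply by -1 so the first entry is positive: u = (3, -3).
  ||u|| = √((3)² + (-3)²) = √(18) ≈ 4.2426,
  v_1 = u/||u|| ≈ (0.7071, -0.7071) (||v_1|| = 1).

λ_1 = 22,  λ_2 = 16;  v_1 ≈ (0.7071, -0.7071)


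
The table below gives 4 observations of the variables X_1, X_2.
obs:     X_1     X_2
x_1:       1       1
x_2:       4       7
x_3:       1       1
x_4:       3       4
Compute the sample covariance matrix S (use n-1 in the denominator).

Step 1 — column means:
  mean(X_1) = (1 + 4 + 1 + 3) / 4 = 9/4 = 2.25
  mean(X_2) = (1 + 7 + 1 + 4) / 4 = 13/4 = 3.25

Step 2 — sample covariance S[i,j] = (1/(n-1)) · Σ_k (x_{k,i} - mean_i) · (x_{k,j} - mean_j), with n-1 = 3.
  S[X_1,X_1] = ((-1.25)·(-1.25) + (1.75)·(1.75) + (-1.25)·(-1.25) + (0.75)·(0.75)) / 3 = 6.75/3 = 2.25
  S[X_1,X_2] = ((-1.25)·(-2.25) + (1.75)·(3.75) + (-1.25)·(-2.25) + (0.75)·(0.75)) / 3 = 12.75/3 = 4.25
  S[X_2,X_2] = ((-2.25)·(-2.25) + (3.75)·(3.75) + (-2.25)·(-2.25) + (0.75)·(0.75)) / 3 = 24.75/3 = 8.25

S is symmetric (S[j,i] = S[i,j]). Assembling:

S = [[2.25, 4.25],
 [4.25, 8.25]]


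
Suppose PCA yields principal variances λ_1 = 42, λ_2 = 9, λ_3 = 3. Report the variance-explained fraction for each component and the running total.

Step 1 — total variance = trace(Sigma) = Σ λ_i = 42 + 9 + 3 = 54.

Step 2 — fraction explained by component i = λ_i / Σ λ:
  PC1: 42/54 = 0.7778
  PC2: 9/54 = 0.1667
  PC3: 3/54 = 0.0556

Step 3 — cumulative fraction after k components = (λ_1 + ... + λ_k) / Σ λ:
  k = 1: 42/54 = 0.7778
  k = 2: (42 + 9)/54 = 51/54 = 0.9444
  k = 3: (42 + 9 + 3)/54 = 54/54 = 1

Summary (fraction, with percent):

explained: PC1 0.7778 (77.78%), PC2 0.1667 (16.67%), PC3 0.0556 (5.56%);  cumulative: 0.7778, 0.9444, 1


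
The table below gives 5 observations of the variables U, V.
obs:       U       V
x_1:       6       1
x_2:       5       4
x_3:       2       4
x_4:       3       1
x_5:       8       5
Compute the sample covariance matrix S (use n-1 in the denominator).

Step 1 — column means:
  mean(U) = (6 + 5 + 2 + 3 + 8) / 5 = 24/5 = 4.8
  mean(V) = (1 + 4 + 4 + 1 + 5) / 5 = 15/5 = 3

Step 2 — sample covariance S[i,j] = (1/(n-1)) · Σ_k (x_{k,i} - mean_i) · (x_{k,j} - mean_j), with n-1 = 4.
  S[U,U] = ((1.2)·(1.2) + (0.2)·(0.2) + (-2.8)·(-2.8) + (-1.8)·(-1.8) + (3.2)·(3.2)) / 4 = 22.8/4 = 5.7
  S[U,V] = ((1.2)·(-2) + (0.2)·(1) + (-2.8)·(1) + (-1.8)·(-2) + (3.2)·(2)) / 4 = 5/4 = 1.25
  S[V,V] = ((-2)·(-2) + (1)·(1) + (1)·(1) + (-2)·(-2) + (2)·(2)) / 4 = 14/4 = 3.5

S is symmetric (S[j,i] = S[i,j]). Assembling:

S = [[5.7, 1.25],
 [1.25, 3.5]]


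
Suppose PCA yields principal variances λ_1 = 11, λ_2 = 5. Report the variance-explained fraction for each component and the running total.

Step 1 — total variance = trace(Sigma) = Σ λ_i = 11 + 5 = 16.

Step 2 — fraction explained by component i = λ_i / Σ λ:
  PC1: 11/16 = 0.6875
  PC2: 5/16 = 0.3125

Step 3 — cumulative fraction after k components = (λ_1 + ... + λ_k) / Σ λ:
  k = 1: 11/16 = 0.6875
  k = 2: (11 + 5)/16 = 16/16 = 1

Summary (fraction, with percent):

explained: PC1 0.6875 (68.75%), PC2 0.3125 (31.25%);  cumulative: 0.6875, 1


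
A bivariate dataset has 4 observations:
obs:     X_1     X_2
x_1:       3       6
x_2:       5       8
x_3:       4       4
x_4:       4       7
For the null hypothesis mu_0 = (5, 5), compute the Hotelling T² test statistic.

Step 1 — sample mean vector:
  mean(X_1) = (3 + 5 + 4 + 4) / 4 = 16/4 = 4
  mean(X_2) = (6 + 8 + 4 + 7) / 4 = 25/4 = 6.25
  x̄ = (4, 6.25),  deviation x̄ - mu_0 = (4, 6.25) - (5, 5) = (-1, 1.25).

Step 2 — sample covariance matrix, S[i,j] = (1/(n-1)) · Σ_k (x_{k,i} - mean_i) · (x_{k,j} - mean_j), divisor n-1 = 3:
  S[X_1,X_1] = ((-1)·(-1) + (1)·(1) + (0)·(0) + (0)·(0)) / 3 = 2/3 = 0.6667
  S[X_1,X_2] = ((-1)·(-0.25) + (1)·(1.75) + (0)·(-2.25) + (0)·(0.75)) / 3 = 2/3 = 0.6667
  S[X_2,X_2] = ((-0.25)·(-0.25) + (1.75)·(1.75) + (-2.25)·(-2.25) + (0.75)·(0.75)) / 3 = 8.75/3 = 2.9167
  S = [[0.6667, 0.6667],
 [0.6667, 2.9167]].

Step 3 — invert S. det(S) = 0.6667·2.9167 - (0.6667)² = 1.5.
  S^{-1} = (1/det) · [[d, -b], [-b, a]] = [[1.9444, -0.4444],
 [-0.4444, 0.4444]].

Step 4 — quadratic form (x̄ - mu_0)^T · S^{-1} · (x̄ - mu_0):
  S^{-1} · (x̄ - mu_0) = (-2.5, 1),
  (x̄ - mu_0)^T · [...] = (-1)·(-2.5) + (1.25)·(1) = 3.75.

Step 5 — scale by n: T² = 4 · 3.75 = 15.

T² ≈ 15


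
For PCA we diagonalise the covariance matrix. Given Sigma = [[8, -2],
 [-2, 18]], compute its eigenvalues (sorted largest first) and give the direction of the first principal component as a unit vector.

Step 1 — characteristic polynomial of 2×2 Sigma:
  det(Sigma - λI) = λ² - trace · λ + det = 0.
  trace = 8 + 18 = 26, det = 8·18 - (-2)² = 140.
Step 2 — discriminant:
  Δ = trace² - 4·det = 676 - 560 = 116.
Step 3 — eigenvalues:
  λ = (trace ± √Δ)/2 = (26 ± 10.7703)/2,
  λ_1 = 18.3852,  λ_2 = 7.6148.

Step 4 — unit eigenvector for λ_1: solve (Sigma - λ_1 I)v = 0. First row:
  (8 - 18.3852)·v_x + (-2)·v_y = 0, i.e. (-10.3852)·v_x + (-2)·v_y = 0,
  so v ∝ (b, λ_1 - a) = (-2, 10.3852); multiply by -1 so the first entry is positive: u = (2, -10.3852).
  ||u|| = √((2)² + (-10.3852)²) = √(111.8516) ≈ 10.576,
  v_1 = u/||u|| ≈ (0.1891, -0.982) (||v_1|| = 1).

λ_1 = 18.3852,  λ_2 = 7.6148;  v_1 ≈ (0.1891, -0.982)


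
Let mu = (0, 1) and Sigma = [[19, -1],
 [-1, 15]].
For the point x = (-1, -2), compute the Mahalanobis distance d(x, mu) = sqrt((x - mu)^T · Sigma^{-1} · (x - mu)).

Step 1 — centre the observation: (x - mu) = (-1, -3).

Step 2 — invert Sigma. det(Sigma) = 19·15 - (-1)² = 284.
  Sigma^{-1} = (1/det) · [[d, -b], [-b, a]] = [[0.0528, 0.0035],
 [0.0035, 0.0669]].

Step 3 — form the quadratic (x - mu)^T · Sigma^{-1} · (x - mu):
  Sigma^{-1} · (x - mu) = (-0.0634, -0.2042).
  (x - mu)^T · [Sigma^{-1} · (x - mu)] = (-1)·(-0.0634) + (-3)·(-0.2042) = 0.6761.

Step 4 — take square root: d = √(0.6761) ≈ 0.8222.

d(x, mu) = √(0.6761) ≈ 0.8222


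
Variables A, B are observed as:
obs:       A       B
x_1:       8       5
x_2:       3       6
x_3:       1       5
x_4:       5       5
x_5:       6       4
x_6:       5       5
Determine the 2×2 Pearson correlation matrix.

Step 1 — column means:
  mean(A) = (8 + 3 + 1 + 5 + 6 + 5) / 6 = 28/6 = 4.6667
  mean(B) = (5 + 6 + 5 + 5 + 4 + 5) / 6 = 30/6 = 5

Step 2 — sample variances and covariances s[i,j] = (1/(n-1)) · Σ_k (x_{k,i} - mean_i) · (x_{k,j} - mean_j), with n-1 = 5:
  s[A,A] = ((3.3333)·(3.3333) + (-1.6667)·(-1.6667) + (-3.6667)·(-3.6667) + (0.3333)·(0.3333) + (1.3333)·(1.3333) + (0.3333)·(0.3333)) / 5 = 29.3333/5 = 5.8667
  s[A,B] = ((3.3333)·(0) + (-1.6667)·(1) + (-3.6667)·(0) + (0.3333)·(0) + (1.3333)·(-1) + (0.3333)·(0)) / 5 = -3/5 = -0.6
  s[B,B] = ((0)·(0) + (1)·(1) + (0)·(0) + (0)·(0) + (-1)·(-1) + (0)·(0)) / 5 = 2/5 = 0.4
  Sample standard deviations s_i = √(s[i,i]):
  s(A) = √(5.8667) = 2.4221
  s(B) = √(0.4) = 0.6325

Step 3 — r_{ij} = s_{ij} / (s_i · s_j):
  r[A,A] = 1 (diagonal).
  r[A,B] = -0.6 / (2.4221 · 0.6325) = -0.6 / 1.5319 = -0.3917
  r[B,B] = 1 (diagonal).

R is symmetric with unit diagonal. Assembling:

R = [[1, -0.3917],
 [-0.3917, 1]]


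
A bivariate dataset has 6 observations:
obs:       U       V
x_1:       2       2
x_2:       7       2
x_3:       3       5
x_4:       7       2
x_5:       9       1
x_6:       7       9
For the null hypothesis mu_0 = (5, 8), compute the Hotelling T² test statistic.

Step 1 — sample mean vector:
  mean(U) = (2 + 7 + 3 + 7 + 9 + 7) / 6 = 35/6 = 5.8333
  mean(V) = (2 + 2 + 5 + 2 + 1 + 9) / 6 = 21/6 = 3.5
  x̄ = (5.8333, 3.5),  deviation x̄ - mu_0 = (5.8333, 3.5) - (5, 8) = (0.8333, -4.5).

Step 2 — sample covariance matrix, S[i,j] = (1/(n-1)) · Σ_k (x_{k,i} - mean_i) · (x_{k,j} - mean_j), divisor n-1 = 5:
  S[U,U] = ((-3.8333)·(-3.8333) + (1.1667)·(1.1667) + (-2.8333)·(-2.8333) + (1.1667)·(1.1667) + (3.1667)·(3.1667) + (1.1667)·(1.1667)) / 5 = 36.8333/5 = 7.3667
  S[U,V] = ((-3.8333)·(-1.5) + (1.1667)·(-1.5) + (-2.8333)·(1.5) + (1.1667)·(-1.5) + (3.1667)·(-2.5) + (1.1667)·(5.5)) / 5 = -3.5/5 = -0.7
  S[V,V] = ((-1.5)·(-1.5) + (-1.5)·(-1.5) + (1.5)·(1.5) + (-1.5)·(-1.5) + (-2.5)·(-2.5) + (5.5)·(5.5)) / 5 = 45.5/5 = 9.1
  S = [[7.3667, -0.7],
 [-0.7, 9.1]].

Step 3 — invert S. det(S) = 7.3667·9.1 - (-0.7)² = 66.5467.
  S^{-1} = (1/det) · [[d, -b], [-b, a]] = [[0.1367, 0.0105],
 [0.0105, 0.1107]].

Step 4 — quadratic form (x̄ - mu_0)^T · S^{-1} · (x̄ - mu_0):
  S^{-1} · (x̄ - mu_0) = (0.0666, -0.4894),
  (x̄ - mu_0)^T · [...] = (0.8333)·(0.0666) + (-4.5)·(-0.4894) = 2.2577.

Step 5 — scale by n: T² = 6 · 2.2577 = 13.5464.

T² ≈ 13.5464


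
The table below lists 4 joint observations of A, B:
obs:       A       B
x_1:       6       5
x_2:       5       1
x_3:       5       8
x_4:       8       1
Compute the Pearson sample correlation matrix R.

Step 1 — column means:
  mean(A) = (6 + 5 + 5 + 8) / 4 = 24/4 = 6
  mean(B) = (5 + 1 + 8 + 1) / 4 = 15/4 = 3.75

Step 2 — sample variances and covariances s[i,j] = (1/(n-1)) · Σ_k (x_{k,i} - mean_i) · (x_{k,j} - mean_j), with n-1 = 3:
  s[A,A] = ((0)·(0) + (-1)·(-1) + (-1)·(-1) + (2)·(2)) / 3 = 6/3 = 2
  s[A,B] = ((0)·(1.25) + (-1)·(-2.75) + (-1)·(4.25) + (2)·(-2.75)) / 3 = -7/3 = -2.3333
  s[B,B] = ((1.25)·(1.25) + (-2.75)·(-2.75) + (4.25)·(4.25) + (-2.75)·(-2.75)) / 3 = 34.75/3 = 11.5833
  Sample standard deviations s_i = √(s[i,i]):
  s(A) = √(2) = 1.4142
  s(B) = √(11.5833) = 3.4034

Step 3 — r_{ij} = s_{ij} / (s_i · s_j):
  r[A,A] = 1 (diagonal).
  r[A,B] = -2.3333 / (1.4142 · 3.4034) = -2.3333 / 4.8132 = -0.4848
  r[B,B] = 1 (diagonal).

R is symmetric with unit diagonal. Assembling:

R = [[1, -0.4848],
 [-0.4848, 1]]


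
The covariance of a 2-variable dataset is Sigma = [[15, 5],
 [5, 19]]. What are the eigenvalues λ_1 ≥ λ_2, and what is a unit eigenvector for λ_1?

Step 1 — characteristic polynomial of 2×2 Sigma:
  det(Sigma - λI) = λ² - trace · λ + det = 0.
  trace = 15 + 19 = 34, det = 15·19 - (5)² = 260.
Step 2 — discriminant:
  Δ = trace² - 4·det = 1156 - 1040 = 116.
Step 3 — eigenvalues:
  λ = (trace ± √Δ)/2 = (34 ± 10.7703)/2,
  λ_1 = 22.3852,  λ_2 = 11.6148.

Step 4 — unit eigenvector for λ_1: solve (Sigma - λ_1 I)v = 0. First row:
  (15 - 22.3852)·v_x + (5)·v_y = 0, i.e. (-7.3852)·v_x + (5)·v_y = 0,
  so v ∝ (b, λ_1 - a) = (5, 7.3852) = u.
  ||u|| = √((5)² + (7.3852)²) = √(79.5407) ≈ 8.9186,
  v_1 = u/||u|| ≈ (0.5606, 0.8281) (||v_1|| = 1).

λ_1 = 22.3852,  λ_2 = 11.6148;  v_1 ≈ (0.5606, 0.8281)


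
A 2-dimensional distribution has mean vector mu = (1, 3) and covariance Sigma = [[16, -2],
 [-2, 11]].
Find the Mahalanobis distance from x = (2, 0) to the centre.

Step 1 — centre the observation: (x - mu) = (1, -3).

Step 2 — invert Sigma. det(Sigma) = 16·11 - (-2)² = 172.
  Sigma^{-1} = (1/det) · [[d, -b], [-b, a]] = [[0.064, 0.0116],
 [0.0116, 0.093]].

Step 3 — form the quadratic (x - mu)^T · Sigma^{-1} · (x - mu):
  Sigma^{-1} · (x - mu) = (0.0291, -0.2674).
  (x - mu)^T · [Sigma^{-1} · (x - mu)] = (1)·(0.0291) + (-3)·(-0.2674) = 0.8314.

Step 4 — take square root: d = √(0.8314) ≈ 0.9118.

d(x, mu) = √(0.8314) ≈ 0.9118


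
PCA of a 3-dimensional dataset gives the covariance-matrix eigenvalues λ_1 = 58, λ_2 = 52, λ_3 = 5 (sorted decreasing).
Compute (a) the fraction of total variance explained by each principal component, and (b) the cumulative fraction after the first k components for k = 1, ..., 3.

Step 1 — total variance = trace(Sigma) = Σ λ_i = 58 + 52 + 5 = 115.

Step 2 — fraction explained by component i = λ_i / Σ λ:
  PC1: 58/115 = 0.5043
  PC2: 52/115 = 0.4522
  PC3: 5/115 = 0.0435

Step 3 — cumulative fraction after k components = (λ_1 + ... + λ_k) / Σ λ:
  k = 1: 58/115 = 0.5043
  k = 2: (58 + 52)/115 = 110/115 = 0.9565
  k = 3: (58 + 52 + 5)/115 = 115/115 = 1

Summary (fraction, with percent):

explained: PC1 0.5043 (50.43%), PC2 0.4522 (45.22%), PC3 0.0435 (4.35%);  cumulative: 0.5043, 0.9565, 1


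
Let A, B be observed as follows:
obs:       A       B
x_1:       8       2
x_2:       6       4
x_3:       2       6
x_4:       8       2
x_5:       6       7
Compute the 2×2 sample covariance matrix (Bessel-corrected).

Step 1 — column means:
  mean(A) = (8 + 6 + 2 + 8 + 6) / 5 = 30/5 = 6
  mean(B) = (2 + 4 + 6 + 2 + 7) / 5 = 21/5 = 4.2

Step 2 — sample covariance S[i,j] = (1/(n-1)) · Σ_k (x_{k,i} - mean_i) · (x_{k,j} - mean_j), with n-1 = 4.
  S[A,A] = ((2)·(2) + (0)·(0) + (-4)·(-4) + (2)·(2) + (0)·(0)) / 4 = 24/4 = 6
  S[A,B] = ((2)·(-2.2) + (0)·(-0.2) + (-4)·(1.8) + (2)·(-2.2) + (0)·(2.8)) / 4 = -16/4 = -4
  S[B,B] = ((-2.2)·(-2.2) + (-0.2)·(-0.2) + (1.8)·(1.8) + (-2.2)·(-2.2) + (2.8)·(2.8)) / 4 = 20.8/4 = 5.2

S is symmetric (S[j,i] = S[i,j]). Assembling:

S = [[6, -4],
 [-4, 5.2]]


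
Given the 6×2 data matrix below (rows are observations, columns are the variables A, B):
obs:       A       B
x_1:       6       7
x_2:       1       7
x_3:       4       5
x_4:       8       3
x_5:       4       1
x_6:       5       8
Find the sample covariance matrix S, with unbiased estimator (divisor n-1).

Step 1 — column means:
  mean(A) = (6 + 1 + 4 + 8 + 4 + 5) / 6 = 28/6 = 4.6667
  mean(B) = (7 + 7 + 5 + 3 + 1 + 8) / 6 = 31/6 = 5.1667

Step 2 — sample covariance S[i,j] = (1/(n-1)) · Σ_k (x_{k,i} - mean_i) · (x_{k,j} - mean_j), with n-1 = 5.
  S[A,A] = ((1.3333)·(1.3333) + (-3.6667)·(-3.6667) + (-0.6667)·(-0.6667) + (3.3333)·(3.3333) + (-0.6667)·(-0.6667) + (0.3333)·(0.3333)) / 5 = 27.3333/5 = 5.4667
  S[A,B] = ((1.3333)·(1.8333) + (-3.6667)·(1.8333) + (-0.6667)·(-0.1667) + (3.3333)·(-2.1667) + (-0.6667)·(-4.1667) + (0.3333)·(2.8333)) / 5 = -7.6667/5 = -1.5333
  S[B,B] = ((1.8333)·(1.8333) + (1.8333)·(1.8333) + (-0.1667)·(-0.1667) + (-2.1667)·(-2.1667) + (-4.1667)·(-4.1667) + (2.8333)·(2.8333)) / 5 = 36.8333/5 = 7.3667

S is symmetric (S[j,i] = S[i,j]). Assembling:

S = [[5.4667, -1.5333],
 [-1.5333, 7.3667]]


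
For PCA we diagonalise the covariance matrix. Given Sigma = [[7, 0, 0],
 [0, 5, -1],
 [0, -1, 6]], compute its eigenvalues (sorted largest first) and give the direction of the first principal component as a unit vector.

Step 1 — characteristic polynomial p(λ) = det(λI - Sigma) = λ³ - tr·λ² + c_1·λ - det, where tr = trace, c_1 = sum of the principal 2×2 minors, det = det(Sigma):
  tr = 7 + 5 + 6 = 18,
  c_1 = (7·5 - (0)²) + (7·6 - (0)²) + (5·6 - (-1)²) = 35 + 42 + 29 = 106,
  det = 7·(5·6 - (-1)²) - (0)·((0)·6 - (-1)·(0)) + (0)·((0)·(-1) - 5·(0)) = 7·(29) - (0)·(0) + (0)·(0) = 203.
  So p(λ) = λ³ - 18λ² + 106λ - 203.
Step 2 — look for an integer root (rational root theorem: any rational root is an integer divisor of 203). Testing λ = 7:
  p(7) = 343 - 882 + 742 - 203 = 0  ✓
  Dividing out (λ - 7): p(λ) = (λ - 7)(λ² - 11λ + 29).
Step 3 — remaining eigenvalues from the quadratic λ² - 11λ + 29 = 0:
  Δ = 11² - 4·29 = 121 - 116 = 5,  λ = (11 ± √5)/2 = (11 ± 2.2361)/2 ≈ 6.618 or 4.382.
  Sorted: λ_1 = 7,  λ_2 = 6.618,  λ_3 = 4.382  (check: sum = 18 = tr ✓).

Step 4 — unit eigenvector for λ_1 = 7: v spans the null space of (Sigma - λ_1 I), whose rows are
  r_1 = (0, 0, 0),  r_2 = (0, -2, -1),  r_3 = (0, -1, -1).
  v is orthogonal to every row, so take v ∝ r_2 × r_3 = ((-2)·(-1) - (-1)·(-1), (-1)·(0) - (0)·(-1), (0)·(-1) - (-2)·(0)) = (1, 0, 0).
  Let u = (1, 0, 0).
  ||u|| = √((1)² + (0)² + (0)²) = √(1) = 1,  v_1 = u/||u|| ≈ (1, 0, 0) (||v_1|| = 1).

λ_1 = 7,  λ_2 = 6.618,  λ_3 = 4.382;  v_1 ≈ (1, 0, 0)


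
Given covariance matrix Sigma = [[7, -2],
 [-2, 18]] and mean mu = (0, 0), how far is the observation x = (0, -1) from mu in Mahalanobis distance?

Step 1 — centre the observation: (x - mu) = (0, -1).

Step 2 — invert Sigma. det(Sigma) = 7·18 - (-2)² = 122.
  Sigma^{-1} = (1/det) · [[d, -b], [-b, a]] = [[0.1475, 0.0164],
 [0.0164, 0.0574]].

Step 3 — form the quadratic (x - mu)^T · Sigma^{-1} · (x - mu):
  Sigma^{-1} · (x - mu) = (-0.0164, -0.0574).
  (x - mu)^T · [Sigma^{-1} · (x - mu)] = (0)·(-0.0164) + (-1)·(-0.0574) = 0.0574.

Step 4 — take square root: d = √(0.0574) ≈ 0.2395.

d(x, mu) = √(0.0574) ≈ 0.2395


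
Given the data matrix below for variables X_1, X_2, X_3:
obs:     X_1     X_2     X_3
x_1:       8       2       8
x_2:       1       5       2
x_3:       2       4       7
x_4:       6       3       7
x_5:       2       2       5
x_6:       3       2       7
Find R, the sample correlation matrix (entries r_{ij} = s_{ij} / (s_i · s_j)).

Step 1 — column means:
  mean(X_1) = (8 + 1 + 2 + 6 + 2 + 3) / 6 = 22/6 = 3.6667
  mean(X_2) = (2 + 5 + 4 + 3 + 2 + 2) / 6 = 18/6 = 3
  mean(X_3) = (8 + 2 + 7 + 7 + 5 + 7) / 6 = 36/6 = 6

Step 2 — sample variances and covariances s[i,j] = (1/(n-1)) · Σ_k (x_{k,i} - mean_i) · (x_{k,j} - mean_j), with n-1 = 5:
  s[X_1,X_1] = ((4.3333)·(4.3333) + (-2.6667)·(-2.6667) + (-1.6667)·(-1.6667) + (2.3333)·(2.3333) + (-1.6667)·(-1.6667) + (-0.6667)·(-0.6667)) / 5 = 37.3333/5 = 7.4667
  s[X_1,X_2] = ((4.3333)·(-1) + (-2.6667)·(2) + (-1.6667)·(1) + (2.3333)·(0) + (-1.6667)·(-1) + (-0.6667)·(-1)) / 5 = -9/5 = -1.8
  s[X_1,X_3] = ((4.3333)·(2) + (-2.6667)·(-4) + (-1.6667)·(1) + (2.3333)·(1) + (-1.6667)·(-1) + (-0.6667)·(1)) / 5 = 21/5 = 4.2
  s[X_2,X_2] = ((-1)·(-1) + (2)·(2) + (1)·(1) + (0)·(0) + (-1)·(-1) + (-1)·(-1)) / 5 = 8/5 = 1.6
  s[X_2,X_3] = ((-1)·(2) + (2)·(-4) + (1)·(1) + (0)·(1) + (-1)·(-1) + (-1)·(1)) / 5 = -9/5 = -1.8
  s[X_3,X_3] = ((2)·(2) + (-4)·(-4) + (1)·(1) + (1)·(1) + (-1)·(-1) + (1)·(1)) / 5 = 24/5 = 4.8
  Sample standard deviations s_i = √(s[i,i]):
  s(X_1) = √(7.4667) = 2.7325
  s(X_2) = √(1.6) = 1.2649
  s(X_3) = √(4.8) = 2.1909

Step 3 — r_{ij} = s_{ij} / (s_i · s_j):
  r[X_1,X_1] = 1 (diagonal).
  r[X_1,X_2] = -1.8 / (2.7325 · 1.2649) = -1.8 / 3.4564 = -0.5208
  r[X_1,X_3] = 4.2 / (2.7325 · 2.1909) = 4.2 / 5.9867 = 0.7016
  r[X_2,X_2] = 1 (diagonal).
  r[X_2,X_3] = -1.8 / (1.2649 · 2.1909) = -1.8 / 2.7713 = -0.6495
  r[X_3,X_3] = 1 (diagonal).

R is symmetric with unit diagonal. Assembling:

R = [[1, -0.5208, 0.7016],
 [-0.5208, 1, -0.6495],
 [0.7016, -0.6495, 1]]


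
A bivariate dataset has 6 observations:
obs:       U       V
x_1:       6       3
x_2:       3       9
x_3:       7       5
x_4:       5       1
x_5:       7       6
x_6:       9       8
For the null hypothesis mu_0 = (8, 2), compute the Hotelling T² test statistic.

Step 1 — sample mean vector:
  mean(U) = (6 + 3 + 7 + 5 + 7 + 9) / 6 = 37/6 = 6.1667
  mean(V) = (3 + 9 + 5 + 1 + 6 + 8) / 6 = 32/6 = 5.3333
  x̄ = (6.1667, 5.3333),  deviation x̄ - mu_0 = (6.1667, 5.3333) - (8, 2) = (-1.8333, 3.3333).

Step 2 — sample covariance matrix, S[i,j] = (1/(n-1)) · Σ_k (x_{k,i} - mean_i) · (x_{k,j} - mean_j), divisor n-1 = 5:
  S[U,U] = ((-0.1667)·(-0.1667) + (-3.1667)·(-3.1667) + (0.8333)·(0.8333) + (-1.1667)·(-1.1667) + (0.8333)·(0.8333) + (2.8333)·(2.8333)) / 5 = 20.8333/5 = 4.1667
  S[U,V] = ((-0.1667)·(-2.3333) + (-3.1667)·(3.6667) + (0.8333)·(-0.3333) + (-1.1667)·(-4.3333) + (0.8333)·(0.6667) + (2.8333)·(2.6667)) / 5 = 1.6667/5 = 0.3333
  S[V,V] = ((-2.3333)·(-2.3333) + (3.6667)·(3.6667) + (-0.3333)·(-0.3333) + (-4.3333)·(-4.3333) + (0.6667)·(0.6667) + (2.6667)·(2.6667)) / 5 = 45.3333/5 = 9.0667
  S = [[4.1667, 0.3333],
 [0.3333, 9.0667]].

Step 3 — invert S. det(S) = 4.1667·9.0667 - (0.3333)² = 37.6667.
  S^{-1} = (1/det) · [[d, -b], [-b, a]] = [[0.2407, -0.0088],
 [-0.0088, 0.1106]].

Step 4 — quadratic form (x̄ - mu_0)^T · S^{-1} · (x̄ - mu_0):
  S^{-1} · (x̄ - mu_0) = (-0.4708, 0.385),
  (x̄ - mu_0)^T · [...] = (-1.8333)·(-0.4708) + (3.3333)·(0.385) = 2.1463.

Step 5 — scale by n: T² = 6 · 2.1463 = 12.8779.

T² ≈ 12.8779


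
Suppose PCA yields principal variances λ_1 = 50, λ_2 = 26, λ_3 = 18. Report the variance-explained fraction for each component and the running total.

Step 1 — total variance = trace(Sigma) = Σ λ_i = 50 + 26 + 18 = 94.

Step 2 — fraction explained by component i = λ_i / Σ λ:
  PC1: 50/94 = 0.5319
  PC2: 26/94 = 0.2766
  PC3: 18/94 = 0.1915

Step 3 — cumulative fraction after k components = (λ_1 + ... + λ_k) / Σ λ:
  k = 1: 50/94 = 0.5319
  k = 2: (50 + 26)/94 = 76/94 = 0.8085
  k = 3: (50 + 26 + 18)/94 = 94/94 = 1

Summary (fraction, with percent):

explained: PC1 0.5319 (53.19%), PC2 0.2766 (27.66%), PC3 0.1915 (19.15%);  cumulative: 0.5319, 0.8085, 1


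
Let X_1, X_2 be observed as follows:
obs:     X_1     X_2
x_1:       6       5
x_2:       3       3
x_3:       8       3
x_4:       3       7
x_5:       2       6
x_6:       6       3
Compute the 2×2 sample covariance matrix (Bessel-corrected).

Step 1 — column means:
  mean(X_1) = (6 + 3 + 8 + 3 + 2 + 6) / 6 = 28/6 = 4.6667
  mean(X_2) = (5 + 3 + 3 + 7 + 6 + 3) / 6 = 27/6 = 4.5

Step 2 — sample covariance S[i,j] = (1/(n-1)) · Σ_k (x_{k,i} - mean_i) · (x_{k,j} - mean_j), with n-1 = 5.
  S[X_1,X_1] = ((1.3333)·(1.3333) + (-1.6667)·(-1.6667) + (3.3333)·(3.3333) + (-1.6667)·(-1.6667) + (-2.6667)·(-2.6667) + (1.3333)·(1.3333)) / 5 = 27.3333/5 = 5.4667
  S[X_1,X_2] = ((1.3333)·(0.5) + (-1.6667)·(-1.5) + (3.3333)·(-1.5) + (-1.6667)·(2.5) + (-2.6667)·(1.5) + (1.3333)·(-1.5)) / 5 = -12/5 = -2.4
  S[X_2,X_2] = ((0.5)·(0.5) + (-1.5)·(-1.5) + (-1.5)·(-1.5) + (2.5)·(2.5) + (1.5)·(1.5) + (-1.5)·(-1.5)) / 5 = 15.5/5 = 3.1

S is symmetric (S[j,i] = S[i,j]). Assembling:

S = [[5.4667, -2.4],
 [-2.4, 3.1]]


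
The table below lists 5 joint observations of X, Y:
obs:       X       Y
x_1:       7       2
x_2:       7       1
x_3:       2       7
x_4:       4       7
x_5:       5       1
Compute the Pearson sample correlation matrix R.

Step 1 — column means:
  mean(X) = (7 + 7 + 2 + 4 + 5) / 5 = 25/5 = 5
  mean(Y) = (2 + 1 + 7 + 7 + 1) / 5 = 18/5 = 3.6

Step 2 — sample variances and covariances s[i,j] = (1/(n-1)) · Σ_k (x_{k,i} - mean_i) · (x_{k,j} - mean_j), with n-1 = 4:
  s[X,X] = ((2)·(2) + (2)·(2) + (-3)·(-3) + (-1)·(-1) + (0)·(0)) / 4 = 18/4 = 4.5
  s[X,Y] = ((2)·(-1.6) + (2)·(-2.6) + (-3)·(3.4) + (-1)·(3.4) + (0)·(-2.6)) / 4 = -22/4 = -5.5
  s[Y,Y] = ((-1.6)·(-1.6) + (-2.6)·(-2.6) + (3.4)·(3.4) + (3.4)·(3.4) + (-2.6)·(-2.6)) / 4 = 39.2/4 = 9.8
  Sample standard deviations s_i = √(s[i,i]):
  s(X) = √(4.5) = 2.1213
  s(Y) = √(9.8) = 3.1305

Step 3 — r_{ij} = s_{ij} / (s_i · s_j):
  r[X,X] = 1 (diagonal).
  r[X,Y] = -5.5 / (2.1213 · 3.1305) = -5.5 / 6.6408 = -0.8282
  r[Y,Y] = 1 (diagonal).

R is symmetric with unit diagonal. Assembling:

R = [[1, -0.8282],
 [-0.8282, 1]]


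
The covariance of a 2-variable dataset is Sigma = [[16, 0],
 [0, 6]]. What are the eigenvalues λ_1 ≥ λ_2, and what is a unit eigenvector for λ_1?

Step 1 — characteristic polynomial of 2×2 Sigma:
  det(Sigma - λI) = λ² - trace · λ + det = 0.
  trace = 16 + 6 = 22, det = 16·6 - (0)² = 96.
Step 2 — discriminant:
  Δ = trace² - 4·det = 484 - 384 = 100.
Step 3 — eigenvalues:
  λ = (trace ± √Δ)/2 = (22 ± 10)/2,
  λ_1 = 16,  λ_2 = 6.

Step 4 — unit eigenvector for λ_1: Sigma is diagonal, so its eigenvectors are the coordinate axes. λ_1 = 16 is the diagonal entry on the first coordinate axis, hence
  v_1 = (1, 0) (||v_1|| = 1).

λ_1 = 16,  λ_2 = 6;  v_1 ≈ (1, 0)


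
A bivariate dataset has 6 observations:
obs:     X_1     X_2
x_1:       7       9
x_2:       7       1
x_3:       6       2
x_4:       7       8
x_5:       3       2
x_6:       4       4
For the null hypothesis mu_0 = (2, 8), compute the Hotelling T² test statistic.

Step 1 — sample mean vector:
  mean(X_1) = (7 + 7 + 6 + 7 + 3 + 4) / 6 = 34/6 = 5.6667
  mean(X_2) = (9 + 1 + 2 + 8 + 2 + 4) / 6 = 26/6 = 4.3333
  x̄ = (5.6667, 4.3333),  deviation x̄ - mu_0 = (5.6667, 4.3333) - (2, 8) = (3.6667, -3.6667).

Step 2 — sample covariance matrix, S[i,j] = (1/(n-1)) · Σ_k (x_{k,i} - mean_i) · (x_{k,j} - mean_j), divisor n-1 = 5:
  S[X_1,X_1] = ((1.3333)·(1.3333) + (1.3333)·(1.3333) + (0.3333)·(0.3333) + (1.3333)·(1.3333) + (-2.6667)·(-2.6667) + (-1.6667)·(-1.6667)) / 5 = 15.3333/5 = 3.0667
  S[X_1,X_2] = ((1.3333)·(4.6667) + (1.3333)·(-3.3333) + (0.3333)·(-2.3333) + (1.3333)·(3.6667) + (-2.6667)·(-2.3333) + (-1.6667)·(-0.3333)) / 5 = 12.6667/5 = 2.5333
  S[X_2,X_2] = ((4.6667)·(4.6667) + (-3.3333)·(-3.3333) + (-2.3333)·(-2.3333) + (3.6667)·(3.6667) + (-2.3333)·(-2.3333) + (-0.3333)·(-0.3333)) / 5 = 57.3333/5 = 11.4667
  S = [[3.0667, 2.5333],
 [2.5333, 11.4667]].

Step 3 — invert S. det(S) = 3.0667·11.4667 - (2.5333)² = 28.7467.
  S^{-1} = (1/det) · [[d, -b], [-b, a]] = [[0.3989, -0.0881],
 [-0.0881, 0.1067]].

Step 4 — quadratic form (x̄ - mu_0)^T · S^{-1} · (x̄ - mu_0):
  S^{-1} · (x̄ - mu_0) = (1.7857, -0.7143),
  (x̄ - mu_0)^T · [...] = (3.6667)·(1.7857) + (-3.6667)·(-0.7143) = 9.1667.

Step 5 — scale by n: T² = 6 · 9.1667 = 55.

T² ≈ 55


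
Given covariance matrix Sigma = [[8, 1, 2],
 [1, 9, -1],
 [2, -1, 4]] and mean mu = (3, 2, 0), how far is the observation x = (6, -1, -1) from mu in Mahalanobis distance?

Step 1 — centre the observation: (x - mu) = (3, -3, -1).

Step 2 — invert Sigma (cofactor / det for 3×3, or solve directly):
  Sigma^{-1} = [[0.1483, -0.0254, -0.0805],
 [-0.0254, 0.1186, 0.0424],
 [-0.0805, 0.0424, 0.3008]].

Step 3 — form the quadratic (x - mu)^T · Sigma^{-1} · (x - mu):
  Sigma^{-1} · (x - mu) = (0.6017, -0.4746, -0.6695).
  (x - mu)^T · [Sigma^{-1} · (x - mu)] = (3)·(0.6017) + (-3)·(-0.4746) + (-1)·(-0.6695) = 3.8983.

Step 4 — take square root: d = √(3.8983) ≈ 1.9744.

d(x, mu) = √(3.8983) ≈ 1.9744


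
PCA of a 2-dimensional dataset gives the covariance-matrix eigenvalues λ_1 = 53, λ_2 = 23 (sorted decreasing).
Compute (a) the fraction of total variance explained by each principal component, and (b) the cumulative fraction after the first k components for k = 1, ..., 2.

Step 1 — total variance = trace(Sigma) = Σ λ_i = 53 + 23 = 76.

Step 2 — fraction explained by component i = λ_i / Σ λ:
  PC1: 53/76 = 0.6974
  PC2: 23/76 = 0.3026

Step 3 — cumulative fraction after k components = (λ_1 + ... + λ_k) / Σ λ:
  k = 1: 53/76 = 0.6974
  k = 2: (53 + 23)/76 = 76/76 = 1

Summary (fraction, with percent):

explained: PC1 0.6974 (69.74%), PC2 0.3026 (30.26%);  cumulative: 0.6974, 1


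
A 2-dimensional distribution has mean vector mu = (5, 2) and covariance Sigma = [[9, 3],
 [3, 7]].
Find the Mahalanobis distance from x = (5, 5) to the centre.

Step 1 — centre the observation: (x - mu) = (0, 3).

Step 2 — invert Sigma. det(Sigma) = 9·7 - (3)² = 54.
  Sigma^{-1} = (1/det) · [[d, -b], [-b, a]] = [[0.1296, -0.0556],
 [-0.0556, 0.1667]].

Step 3 — form the quadratic (x - mu)^T · Sigma^{-1} · (x - mu):
  Sigma^{-1} · (x - mu) = (-0.1667, 0.5).
  (x - mu)^T · [Sigma^{-1} · (x - mu)] = (0)·(-0.1667) + (3)·(0.5) = 1.5.

Step 4 — take square root: d = √(1.5) ≈ 1.2247.

d(x, mu) = √(1.5) ≈ 1.2247


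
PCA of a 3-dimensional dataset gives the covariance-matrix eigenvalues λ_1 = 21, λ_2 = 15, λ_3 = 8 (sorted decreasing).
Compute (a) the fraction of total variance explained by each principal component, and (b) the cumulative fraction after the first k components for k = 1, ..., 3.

Step 1 — total variance = trace(Sigma) = Σ λ_i = 21 + 15 + 8 = 44.

Step 2 — fraction explained by component i = λ_i / Σ λ:
  PC1: 21/44 = 0.4773
  PC2: 15/44 = 0.3409
  PC3: 8/44 = 0.1818

Step 3 — cumulative fraction after k components = (λ_1 + ... + λ_k) / Σ λ:
  k = 1: 21/44 = 0.4773
  k = 2: (21 + 15)/44 = 36/44 = 0.8182
  k = 3: (21 + 15 + 8)/44 = 44/44 = 1

Summary (fraction, with percent):

explained: PC1 0.4773 (47.73%), PC2 0.3409 (34.09%), PC3 0.1818 (18.18%);  cumulative: 0.4773, 0.8182, 1


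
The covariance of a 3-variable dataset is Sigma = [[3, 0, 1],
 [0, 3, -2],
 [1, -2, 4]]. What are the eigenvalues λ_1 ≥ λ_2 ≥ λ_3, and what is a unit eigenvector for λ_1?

Step 1 — characteristic polynomial p(λ) = det(λI - Sigma) = λ³ - tr·λ² + c_1·λ - det, where tr = trace, c_1 = sum of the principal 2×2 minors, det = det(Sigma):
  tr = 3 + 3 + 4 = 10,
  c_1 = (3·3 - (0)²) + (3·4 - (1)²) + (3·4 - (-2)²) = 9 + 11 + 8 = 28,
  det = 3·(3·4 - (-2)²) - (0)·((0)·4 - (-2)·(1)) + (1)·((0)·(-2) - 3·(1)) = 3·(8) - (0)·(2) + (1)·(-3) = 21.
  So p(λ) = λ³ - 10λ² + 28λ - 21.
Step 2 — look for an integer root (rational root theorem: any rational root is an integer divisor of 21). Testing λ = 3:
  p(3) = 27 - 90 + 84 - 21 = 0  ✓
  Dividing out (λ - 3): p(λ) = (λ - 3)(λ² - 7λ + 7).
Step 3 — remaining eigenvalues from the quadratic λ² - 7λ + 7 = 0:
  Δ = 7² - 4·7 = 49 - 28 = 21,  λ = (7 ± √21)/2 = (7 ± 4.5826)/2 ≈ 5.7913 or 1.2087.
  Sorted: λ_1 = 5.7913,  λ_2 = 3,  λ_3 = 1.2087  (check: sum = 10 = tr ✓).

Step 4 — unit eigenvector for λ_1 ≈ 5.7913: v spans the null space of (Sigma - λ_1 I), whose rows are
  r_1 = (-2.7913, 0, 1),  r_2 = (0, -2.7913, -2),  r_3 = (1, -2, -1.7913).
  v is orthogonal to every row, so take v ∝ r_1 × r_2 = ((0)·(-2) - (1)·(-2.7913), (1)·(0) - (-2.7913)·(-2), (-2.7913)·(-2.7913) - (0)·(0)) ≈ (2.7913, -5.5826, 7.7913).
  Let u = (2.7913, -5.5826, 7.7913).
  ||u|| = √((2.7913)² + (-5.5826)² + (7.7913)²) = √(99.6606) ≈ 9.983,  v_1 = u/||u|| ≈ (0.2796, -0.5592, 0.7805) (||v_1|| = 1).

λ_1 = 5.7913,  λ_2 = 3,  λ_3 = 1.2087;  v_1 ≈ (0.2796, -0.5592, 0.7805)


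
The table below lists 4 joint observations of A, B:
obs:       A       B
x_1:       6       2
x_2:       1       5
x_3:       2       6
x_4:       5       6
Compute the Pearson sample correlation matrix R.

Step 1 — column means:
  mean(A) = (6 + 1 + 2 + 5) / 4 = 14/4 = 3.5
  mean(B) = (2 + 5 + 6 + 6) / 4 = 19/4 = 4.75

Step 2 — sample variances and covariances s[i,j] = (1/(n-1)) · Σ_k (x_{k,i} - mean_i) · (x_{k,j} - mean_j), with n-1 = 3:
  s[A,A] = ((2.5)·(2.5) + (-2.5)·(-2.5) + (-1.5)·(-1.5) + (1.5)·(1.5)) / 3 = 17/3 = 5.6667
  s[A,B] = ((2.5)·(-2.75) + (-2.5)·(0.25) + (-1.5)·(1.25) + (1.5)·(1.25)) / 3 = -7.5/3 = -2.5
  s[B,B] = ((-2.75)·(-2.75) + (0.25)·(0.25) + (1.25)·(1.25) + (1.25)·(1.25)) / 3 = 10.75/3 = 3.5833
  Sample standard deviations s_i = √(s[i,i]):
  s(A) = √(5.6667) = 2.3805
  s(B) = √(3.5833) = 1.893

Step 3 — r_{ij} = s_{ij} / (s_i · s_j):
  r[A,A] = 1 (diagonal).
  r[A,B] = -2.5 / (2.3805 · 1.893) = -2.5 / 4.5062 = -0.5548
  r[B,B] = 1 (diagonal).

R is symmetric with unit diagonal. Assembling:

R = [[1, -0.5548],
 [-0.5548, 1]]


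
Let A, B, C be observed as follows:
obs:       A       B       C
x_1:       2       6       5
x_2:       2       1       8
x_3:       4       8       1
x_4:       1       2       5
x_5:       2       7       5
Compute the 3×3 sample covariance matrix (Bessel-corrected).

Step 1 — column means:
  mean(A) = (2 + 2 + 4 + 1 + 2) / 5 = 11/5 = 2.2
  mean(B) = (6 + 1 + 8 + 2 + 7) / 5 = 24/5 = 4.8
  mean(C) = (5 + 8 + 1 + 5 + 5) / 5 = 24/5 = 4.8

Step 2 — sample covariance S[i,j] = (1/(n-1)) · Σ_k (x_{k,i} - mean_i) · (x_{k,j} - mean_j), with n-1 = 4.
  S[A,A] = ((-0.2)·(-0.2) + (-0.2)·(-0.2) + (1.8)·(1.8) + (-1.2)·(-1.2) + (-0.2)·(-0.2)) / 4 = 4.8/4 = 1.2
  S[A,B] = ((-0.2)·(1.2) + (-0.2)·(-3.8) + (1.8)·(3.2) + (-1.2)·(-2.8) + (-0.2)·(2.2)) / 4 = 9.2/4 = 2.3
  S[A,C] = ((-0.2)·(0.2) + (-0.2)·(3.2) + (1.8)·(-3.8) + (-1.2)·(0.2) + (-0.2)·(0.2)) / 4 = -7.8/4 = -1.95
  S[B,B] = ((1.2)·(1.2) + (-3.8)·(-3.8) + (3.2)·(3.2) + (-2.8)·(-2.8) + (2.2)·(2.2)) / 4 = 38.8/4 = 9.7
  S[B,C] = ((1.2)·(0.2) + (-3.8)·(3.2) + (3.2)·(-3.8) + (-2.8)·(0.2) + (2.2)·(0.2)) / 4 = -24.2/4 = -6.05
  S[C,C] = ((0.2)·(0.2) + (3.2)·(3.2) + (-3.8)·(-3.8) + (0.2)·(0.2) + (0.2)·(0.2)) / 4 = 24.8/4 = 6.2

S is symmetric (S[j,i] = S[i,j]). Assembling:

S = [[1.2, 2.3, -1.95],
 [2.3, 9.7, -6.05],
 [-1.95, -6.05, 6.2]]
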